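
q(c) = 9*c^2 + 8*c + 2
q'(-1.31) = -15.58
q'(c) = 18*c + 8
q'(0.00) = 8.00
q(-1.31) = 6.96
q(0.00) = 2.00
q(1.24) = 25.76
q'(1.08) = 27.44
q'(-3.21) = -49.78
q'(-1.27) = -14.86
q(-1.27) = 6.36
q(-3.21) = 69.06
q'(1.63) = 37.34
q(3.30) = 126.41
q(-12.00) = 1202.00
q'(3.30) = 67.40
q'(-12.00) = -208.00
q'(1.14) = 28.52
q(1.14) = 22.82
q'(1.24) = 30.32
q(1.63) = 38.95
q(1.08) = 21.14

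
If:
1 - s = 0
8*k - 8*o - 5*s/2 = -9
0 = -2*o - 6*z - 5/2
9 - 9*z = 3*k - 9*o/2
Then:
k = -67/16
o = -27/8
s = 1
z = 17/24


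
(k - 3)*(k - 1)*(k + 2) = k^3 - 2*k^2 - 5*k + 6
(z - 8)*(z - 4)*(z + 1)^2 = z^4 - 10*z^3 + 9*z^2 + 52*z + 32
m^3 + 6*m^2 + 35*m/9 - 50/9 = (m - 2/3)*(m + 5/3)*(m + 5)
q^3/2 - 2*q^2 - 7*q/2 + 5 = (q/2 + 1)*(q - 5)*(q - 1)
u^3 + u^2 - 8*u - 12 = (u - 3)*(u + 2)^2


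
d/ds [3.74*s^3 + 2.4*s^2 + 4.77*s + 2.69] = 11.22*s^2 + 4.8*s + 4.77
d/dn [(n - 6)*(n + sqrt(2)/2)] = 2*n - 6 + sqrt(2)/2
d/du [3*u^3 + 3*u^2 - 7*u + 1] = 9*u^2 + 6*u - 7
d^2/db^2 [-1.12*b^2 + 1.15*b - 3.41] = -2.24000000000000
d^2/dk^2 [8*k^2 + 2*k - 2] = 16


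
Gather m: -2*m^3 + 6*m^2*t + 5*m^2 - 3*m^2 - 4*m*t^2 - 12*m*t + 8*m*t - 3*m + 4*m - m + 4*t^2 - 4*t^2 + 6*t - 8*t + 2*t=-2*m^3 + m^2*(6*t + 2) + m*(-4*t^2 - 4*t)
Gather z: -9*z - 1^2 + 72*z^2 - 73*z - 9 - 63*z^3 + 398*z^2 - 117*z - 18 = -63*z^3 + 470*z^2 - 199*z - 28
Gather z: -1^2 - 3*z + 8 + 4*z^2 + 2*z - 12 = 4*z^2 - z - 5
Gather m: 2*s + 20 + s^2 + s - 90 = s^2 + 3*s - 70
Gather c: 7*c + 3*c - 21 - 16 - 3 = 10*c - 40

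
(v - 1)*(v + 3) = v^2 + 2*v - 3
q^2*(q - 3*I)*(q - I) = q^4 - 4*I*q^3 - 3*q^2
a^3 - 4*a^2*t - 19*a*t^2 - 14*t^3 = (a - 7*t)*(a + t)*(a + 2*t)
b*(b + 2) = b^2 + 2*b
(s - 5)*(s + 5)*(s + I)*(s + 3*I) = s^4 + 4*I*s^3 - 28*s^2 - 100*I*s + 75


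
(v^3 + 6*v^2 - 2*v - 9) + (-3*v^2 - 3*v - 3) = v^3 + 3*v^2 - 5*v - 12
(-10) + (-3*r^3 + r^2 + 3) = -3*r^3 + r^2 - 7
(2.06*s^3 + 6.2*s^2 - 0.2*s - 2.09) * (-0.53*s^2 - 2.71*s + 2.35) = -1.0918*s^5 - 8.8686*s^4 - 11.855*s^3 + 16.2197*s^2 + 5.1939*s - 4.9115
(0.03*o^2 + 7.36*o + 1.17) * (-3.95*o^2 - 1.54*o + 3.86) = -0.1185*o^4 - 29.1182*o^3 - 15.8401*o^2 + 26.6078*o + 4.5162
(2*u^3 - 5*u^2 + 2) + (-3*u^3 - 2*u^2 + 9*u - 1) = -u^3 - 7*u^2 + 9*u + 1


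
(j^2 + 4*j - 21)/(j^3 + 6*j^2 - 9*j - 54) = (j + 7)/(j^2 + 9*j + 18)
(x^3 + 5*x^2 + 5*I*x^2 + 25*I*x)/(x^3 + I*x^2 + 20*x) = (x + 5)/(x - 4*I)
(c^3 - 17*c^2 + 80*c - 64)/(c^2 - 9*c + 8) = c - 8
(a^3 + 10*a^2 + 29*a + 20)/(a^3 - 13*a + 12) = (a^2 + 6*a + 5)/(a^2 - 4*a + 3)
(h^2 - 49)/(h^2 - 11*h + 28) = (h + 7)/(h - 4)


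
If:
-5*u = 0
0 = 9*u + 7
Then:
No Solution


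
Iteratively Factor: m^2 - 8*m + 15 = (m - 5)*(m - 3)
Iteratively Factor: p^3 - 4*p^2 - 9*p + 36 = (p + 3)*(p^2 - 7*p + 12) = (p - 4)*(p + 3)*(p - 3)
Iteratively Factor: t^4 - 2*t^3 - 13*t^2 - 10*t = (t - 5)*(t^3 + 3*t^2 + 2*t) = (t - 5)*(t + 2)*(t^2 + t) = t*(t - 5)*(t + 2)*(t + 1)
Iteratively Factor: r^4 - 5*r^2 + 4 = (r - 1)*(r^3 + r^2 - 4*r - 4) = (r - 1)*(r + 2)*(r^2 - r - 2) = (r - 2)*(r - 1)*(r + 2)*(r + 1)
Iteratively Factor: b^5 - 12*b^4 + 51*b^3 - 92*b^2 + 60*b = (b)*(b^4 - 12*b^3 + 51*b^2 - 92*b + 60) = b*(b - 2)*(b^3 - 10*b^2 + 31*b - 30) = b*(b - 5)*(b - 2)*(b^2 - 5*b + 6) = b*(b - 5)*(b - 2)^2*(b - 3)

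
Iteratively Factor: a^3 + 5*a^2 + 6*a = (a + 2)*(a^2 + 3*a) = (a + 2)*(a + 3)*(a)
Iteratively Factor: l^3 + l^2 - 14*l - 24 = (l + 3)*(l^2 - 2*l - 8) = (l + 2)*(l + 3)*(l - 4)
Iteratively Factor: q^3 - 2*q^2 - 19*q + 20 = (q + 4)*(q^2 - 6*q + 5) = (q - 5)*(q + 4)*(q - 1)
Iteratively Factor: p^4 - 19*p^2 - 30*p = (p - 5)*(p^3 + 5*p^2 + 6*p) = p*(p - 5)*(p^2 + 5*p + 6) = p*(p - 5)*(p + 3)*(p + 2)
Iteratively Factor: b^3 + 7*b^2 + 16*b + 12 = (b + 2)*(b^2 + 5*b + 6) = (b + 2)^2*(b + 3)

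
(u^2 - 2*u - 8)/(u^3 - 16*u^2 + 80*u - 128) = (u + 2)/(u^2 - 12*u + 32)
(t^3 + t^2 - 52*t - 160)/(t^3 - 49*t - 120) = (t + 4)/(t + 3)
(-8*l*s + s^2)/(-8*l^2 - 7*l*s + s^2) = s/(l + s)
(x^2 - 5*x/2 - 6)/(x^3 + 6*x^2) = (x^2 - 5*x/2 - 6)/(x^2*(x + 6))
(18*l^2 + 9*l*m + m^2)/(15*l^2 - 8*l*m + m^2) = (18*l^2 + 9*l*m + m^2)/(15*l^2 - 8*l*m + m^2)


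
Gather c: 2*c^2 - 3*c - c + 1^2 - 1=2*c^2 - 4*c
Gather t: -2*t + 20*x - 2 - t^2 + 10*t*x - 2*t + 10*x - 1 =-t^2 + t*(10*x - 4) + 30*x - 3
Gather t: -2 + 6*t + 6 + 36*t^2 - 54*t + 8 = 36*t^2 - 48*t + 12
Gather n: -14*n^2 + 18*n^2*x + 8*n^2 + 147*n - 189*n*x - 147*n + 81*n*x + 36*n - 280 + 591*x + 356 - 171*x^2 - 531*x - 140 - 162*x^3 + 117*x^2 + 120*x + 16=n^2*(18*x - 6) + n*(36 - 108*x) - 162*x^3 - 54*x^2 + 180*x - 48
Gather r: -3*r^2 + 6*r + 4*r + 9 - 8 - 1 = -3*r^2 + 10*r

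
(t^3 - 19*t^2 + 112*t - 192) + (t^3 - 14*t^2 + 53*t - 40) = 2*t^3 - 33*t^2 + 165*t - 232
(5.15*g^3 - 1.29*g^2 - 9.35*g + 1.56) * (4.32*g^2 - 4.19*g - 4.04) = 22.248*g^5 - 27.1513*g^4 - 55.7929*g^3 + 51.1273*g^2 + 31.2376*g - 6.3024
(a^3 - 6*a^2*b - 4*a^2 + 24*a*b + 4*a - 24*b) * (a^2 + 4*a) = a^5 - 6*a^4*b - 12*a^3 + 72*a^2*b + 16*a^2 - 96*a*b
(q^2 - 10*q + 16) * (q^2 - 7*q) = q^4 - 17*q^3 + 86*q^2 - 112*q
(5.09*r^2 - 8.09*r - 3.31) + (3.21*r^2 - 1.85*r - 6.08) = 8.3*r^2 - 9.94*r - 9.39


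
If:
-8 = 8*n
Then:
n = -1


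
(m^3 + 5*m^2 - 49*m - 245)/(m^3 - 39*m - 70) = (m + 7)/(m + 2)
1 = 1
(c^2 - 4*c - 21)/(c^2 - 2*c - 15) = (c - 7)/(c - 5)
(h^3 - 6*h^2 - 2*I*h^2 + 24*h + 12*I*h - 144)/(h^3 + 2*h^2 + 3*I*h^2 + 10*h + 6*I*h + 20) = (h^3 + h^2*(-6 - 2*I) + h*(24 + 12*I) - 144)/(h^3 + h^2*(2 + 3*I) + h*(10 + 6*I) + 20)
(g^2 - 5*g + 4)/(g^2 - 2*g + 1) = (g - 4)/(g - 1)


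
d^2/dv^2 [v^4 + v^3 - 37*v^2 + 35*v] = 12*v^2 + 6*v - 74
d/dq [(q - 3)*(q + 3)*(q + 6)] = 3*q^2 + 12*q - 9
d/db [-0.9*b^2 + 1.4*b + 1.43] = 1.4 - 1.8*b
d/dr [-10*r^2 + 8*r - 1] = 8 - 20*r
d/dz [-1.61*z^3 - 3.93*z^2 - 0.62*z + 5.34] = -4.83*z^2 - 7.86*z - 0.62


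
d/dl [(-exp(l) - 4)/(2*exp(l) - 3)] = 11*exp(l)/(2*exp(l) - 3)^2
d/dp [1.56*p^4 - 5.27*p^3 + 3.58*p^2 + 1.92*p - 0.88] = 6.24*p^3 - 15.81*p^2 + 7.16*p + 1.92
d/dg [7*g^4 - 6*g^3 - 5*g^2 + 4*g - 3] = 28*g^3 - 18*g^2 - 10*g + 4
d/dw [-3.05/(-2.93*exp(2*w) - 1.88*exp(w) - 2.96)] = (-17.873*exp(w) - 5.734)*exp(w)/(2.93*exp(2*w) + 1.88*exp(w) + 2.96)^2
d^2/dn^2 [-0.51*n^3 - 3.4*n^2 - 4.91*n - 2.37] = -3.06*n - 6.8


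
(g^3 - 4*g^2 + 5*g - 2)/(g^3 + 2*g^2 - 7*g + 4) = (g - 2)/(g + 4)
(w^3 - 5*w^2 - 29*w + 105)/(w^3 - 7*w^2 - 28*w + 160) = (w^2 - 10*w + 21)/(w^2 - 12*w + 32)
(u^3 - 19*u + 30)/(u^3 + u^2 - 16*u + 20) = (u - 3)/(u - 2)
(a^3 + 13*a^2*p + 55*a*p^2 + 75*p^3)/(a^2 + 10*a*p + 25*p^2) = a + 3*p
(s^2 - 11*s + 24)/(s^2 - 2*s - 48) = (s - 3)/(s + 6)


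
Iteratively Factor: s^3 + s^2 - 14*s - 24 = (s + 3)*(s^2 - 2*s - 8) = (s - 4)*(s + 3)*(s + 2)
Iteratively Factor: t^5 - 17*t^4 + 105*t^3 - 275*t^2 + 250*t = (t - 5)*(t^4 - 12*t^3 + 45*t^2 - 50*t) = (t - 5)^2*(t^3 - 7*t^2 + 10*t) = (t - 5)^2*(t - 2)*(t^2 - 5*t) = t*(t - 5)^2*(t - 2)*(t - 5)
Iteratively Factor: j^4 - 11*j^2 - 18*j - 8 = (j + 2)*(j^3 - 2*j^2 - 7*j - 4) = (j + 1)*(j + 2)*(j^2 - 3*j - 4) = (j - 4)*(j + 1)*(j + 2)*(j + 1)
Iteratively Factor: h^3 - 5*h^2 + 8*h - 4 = (h - 1)*(h^2 - 4*h + 4) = (h - 2)*(h - 1)*(h - 2)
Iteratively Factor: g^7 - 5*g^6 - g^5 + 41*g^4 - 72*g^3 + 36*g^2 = (g - 3)*(g^6 - 2*g^5 - 7*g^4 + 20*g^3 - 12*g^2) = (g - 3)*(g - 1)*(g^5 - g^4 - 8*g^3 + 12*g^2) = g*(g - 3)*(g - 1)*(g^4 - g^3 - 8*g^2 + 12*g) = g^2*(g - 3)*(g - 1)*(g^3 - g^2 - 8*g + 12) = g^2*(g - 3)*(g - 2)*(g - 1)*(g^2 + g - 6) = g^2*(g - 3)*(g - 2)^2*(g - 1)*(g + 3)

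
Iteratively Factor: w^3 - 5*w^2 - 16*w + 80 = (w - 4)*(w^2 - w - 20) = (w - 5)*(w - 4)*(w + 4)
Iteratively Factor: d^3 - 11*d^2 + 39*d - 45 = (d - 5)*(d^2 - 6*d + 9) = (d - 5)*(d - 3)*(d - 3)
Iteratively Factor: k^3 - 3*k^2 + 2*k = (k - 1)*(k^2 - 2*k) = (k - 2)*(k - 1)*(k)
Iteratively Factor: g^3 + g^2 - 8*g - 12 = (g - 3)*(g^2 + 4*g + 4) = (g - 3)*(g + 2)*(g + 2)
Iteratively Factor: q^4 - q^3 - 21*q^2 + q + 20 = (q + 4)*(q^3 - 5*q^2 - q + 5) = (q - 5)*(q + 4)*(q^2 - 1) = (q - 5)*(q + 1)*(q + 4)*(q - 1)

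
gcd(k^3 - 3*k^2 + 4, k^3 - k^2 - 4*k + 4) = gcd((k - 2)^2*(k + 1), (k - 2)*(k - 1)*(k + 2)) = k - 2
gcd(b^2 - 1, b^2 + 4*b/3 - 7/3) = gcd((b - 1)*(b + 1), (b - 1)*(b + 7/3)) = b - 1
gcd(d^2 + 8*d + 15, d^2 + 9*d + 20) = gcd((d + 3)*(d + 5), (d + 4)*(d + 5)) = d + 5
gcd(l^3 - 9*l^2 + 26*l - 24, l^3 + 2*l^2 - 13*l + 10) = l - 2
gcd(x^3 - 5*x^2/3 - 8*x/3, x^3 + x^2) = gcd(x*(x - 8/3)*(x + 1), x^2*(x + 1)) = x^2 + x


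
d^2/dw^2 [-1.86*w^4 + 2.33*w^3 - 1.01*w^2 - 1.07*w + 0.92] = -22.32*w^2 + 13.98*w - 2.02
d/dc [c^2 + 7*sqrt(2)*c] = 2*c + 7*sqrt(2)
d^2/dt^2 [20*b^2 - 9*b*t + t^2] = 2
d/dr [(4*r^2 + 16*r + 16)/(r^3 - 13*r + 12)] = 4*(2*(r + 2)*(r^3 - 13*r + 12) - (3*r^2 - 13)*(r^2 + 4*r + 4))/(r^3 - 13*r + 12)^2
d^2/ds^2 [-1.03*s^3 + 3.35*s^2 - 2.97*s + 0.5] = 6.7 - 6.18*s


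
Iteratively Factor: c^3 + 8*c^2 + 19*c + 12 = (c + 3)*(c^2 + 5*c + 4) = (c + 3)*(c + 4)*(c + 1)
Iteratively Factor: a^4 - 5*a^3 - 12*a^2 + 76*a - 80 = (a - 5)*(a^3 - 12*a + 16) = (a - 5)*(a - 2)*(a^2 + 2*a - 8) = (a - 5)*(a - 2)*(a + 4)*(a - 2)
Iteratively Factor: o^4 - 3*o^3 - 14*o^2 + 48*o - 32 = (o - 1)*(o^3 - 2*o^2 - 16*o + 32) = (o - 2)*(o - 1)*(o^2 - 16) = (o - 2)*(o - 1)*(o + 4)*(o - 4)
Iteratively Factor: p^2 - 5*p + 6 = (p - 3)*(p - 2)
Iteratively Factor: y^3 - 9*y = (y)*(y^2 - 9) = y*(y + 3)*(y - 3)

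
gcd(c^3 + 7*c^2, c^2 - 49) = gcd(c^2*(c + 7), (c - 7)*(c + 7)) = c + 7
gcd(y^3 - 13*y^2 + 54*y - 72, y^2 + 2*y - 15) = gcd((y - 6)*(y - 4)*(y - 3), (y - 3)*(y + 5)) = y - 3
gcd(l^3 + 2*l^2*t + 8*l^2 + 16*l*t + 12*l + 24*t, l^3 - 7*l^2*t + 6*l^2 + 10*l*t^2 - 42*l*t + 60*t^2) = l + 6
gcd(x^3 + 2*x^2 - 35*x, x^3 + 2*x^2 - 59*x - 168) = x + 7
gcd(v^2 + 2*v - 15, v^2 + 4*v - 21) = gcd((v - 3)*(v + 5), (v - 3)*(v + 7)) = v - 3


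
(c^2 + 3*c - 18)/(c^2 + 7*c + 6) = (c - 3)/(c + 1)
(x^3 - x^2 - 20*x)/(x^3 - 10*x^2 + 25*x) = (x + 4)/(x - 5)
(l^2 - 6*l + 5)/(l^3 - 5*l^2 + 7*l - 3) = (l - 5)/(l^2 - 4*l + 3)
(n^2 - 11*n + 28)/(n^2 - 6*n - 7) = (n - 4)/(n + 1)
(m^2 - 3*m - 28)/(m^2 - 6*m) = (m^2 - 3*m - 28)/(m*(m - 6))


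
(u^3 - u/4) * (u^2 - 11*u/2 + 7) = u^5 - 11*u^4/2 + 27*u^3/4 + 11*u^2/8 - 7*u/4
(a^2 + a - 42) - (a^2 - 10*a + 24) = 11*a - 66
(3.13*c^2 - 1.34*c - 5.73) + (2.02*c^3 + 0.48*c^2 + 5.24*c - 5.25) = 2.02*c^3 + 3.61*c^2 + 3.9*c - 10.98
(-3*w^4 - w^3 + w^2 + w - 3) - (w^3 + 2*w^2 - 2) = -3*w^4 - 2*w^3 - w^2 + w - 1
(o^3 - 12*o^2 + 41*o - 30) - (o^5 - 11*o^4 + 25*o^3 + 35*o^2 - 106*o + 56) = -o^5 + 11*o^4 - 24*o^3 - 47*o^2 + 147*o - 86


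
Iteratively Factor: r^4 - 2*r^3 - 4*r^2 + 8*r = (r - 2)*(r^3 - 4*r) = (r - 2)^2*(r^2 + 2*r) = (r - 2)^2*(r + 2)*(r)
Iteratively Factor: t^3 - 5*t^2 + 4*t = (t)*(t^2 - 5*t + 4) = t*(t - 1)*(t - 4)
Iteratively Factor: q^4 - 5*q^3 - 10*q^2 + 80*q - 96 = (q - 4)*(q^3 - q^2 - 14*q + 24) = (q - 4)*(q - 3)*(q^2 + 2*q - 8) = (q - 4)*(q - 3)*(q - 2)*(q + 4)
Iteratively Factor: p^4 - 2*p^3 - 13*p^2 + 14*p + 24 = (p + 3)*(p^3 - 5*p^2 + 2*p + 8) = (p - 2)*(p + 3)*(p^2 - 3*p - 4) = (p - 4)*(p - 2)*(p + 3)*(p + 1)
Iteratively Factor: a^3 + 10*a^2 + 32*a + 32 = (a + 4)*(a^2 + 6*a + 8) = (a + 4)^2*(a + 2)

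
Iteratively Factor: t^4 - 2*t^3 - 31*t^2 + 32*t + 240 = (t - 4)*(t^3 + 2*t^2 - 23*t - 60) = (t - 5)*(t - 4)*(t^2 + 7*t + 12) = (t - 5)*(t - 4)*(t + 4)*(t + 3)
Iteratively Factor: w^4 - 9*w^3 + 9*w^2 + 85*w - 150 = (w - 5)*(w^3 - 4*w^2 - 11*w + 30) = (w - 5)^2*(w^2 + w - 6) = (w - 5)^2*(w + 3)*(w - 2)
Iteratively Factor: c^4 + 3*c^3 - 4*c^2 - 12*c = (c + 3)*(c^3 - 4*c) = (c + 2)*(c + 3)*(c^2 - 2*c) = (c - 2)*(c + 2)*(c + 3)*(c)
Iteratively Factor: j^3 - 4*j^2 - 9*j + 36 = (j - 4)*(j^2 - 9) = (j - 4)*(j - 3)*(j + 3)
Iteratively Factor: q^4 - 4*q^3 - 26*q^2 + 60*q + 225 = (q - 5)*(q^3 + q^2 - 21*q - 45) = (q - 5)^2*(q^2 + 6*q + 9) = (q - 5)^2*(q + 3)*(q + 3)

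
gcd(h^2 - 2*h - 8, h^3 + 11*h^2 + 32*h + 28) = h + 2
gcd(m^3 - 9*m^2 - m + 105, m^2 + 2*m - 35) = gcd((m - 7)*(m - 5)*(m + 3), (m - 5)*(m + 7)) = m - 5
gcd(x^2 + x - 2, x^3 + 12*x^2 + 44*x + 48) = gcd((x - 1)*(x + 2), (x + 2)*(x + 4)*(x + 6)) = x + 2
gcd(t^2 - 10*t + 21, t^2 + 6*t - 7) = 1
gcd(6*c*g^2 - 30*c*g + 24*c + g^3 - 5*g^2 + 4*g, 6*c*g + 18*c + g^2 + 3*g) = 6*c + g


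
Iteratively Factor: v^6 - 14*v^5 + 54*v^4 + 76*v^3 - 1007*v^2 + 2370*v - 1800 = (v - 5)*(v^5 - 9*v^4 + 9*v^3 + 121*v^2 - 402*v + 360) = (v - 5)*(v - 3)*(v^4 - 6*v^3 - 9*v^2 + 94*v - 120) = (v - 5)*(v - 3)*(v - 2)*(v^3 - 4*v^2 - 17*v + 60) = (v - 5)^2*(v - 3)*(v - 2)*(v^2 + v - 12) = (v - 5)^2*(v - 3)*(v - 2)*(v + 4)*(v - 3)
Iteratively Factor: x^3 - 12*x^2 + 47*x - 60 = (x - 3)*(x^2 - 9*x + 20) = (x - 4)*(x - 3)*(x - 5)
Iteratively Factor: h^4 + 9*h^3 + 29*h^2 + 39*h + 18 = (h + 1)*(h^3 + 8*h^2 + 21*h + 18) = (h + 1)*(h + 3)*(h^2 + 5*h + 6) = (h + 1)*(h + 2)*(h + 3)*(h + 3)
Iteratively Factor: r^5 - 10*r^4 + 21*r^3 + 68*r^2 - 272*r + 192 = (r - 4)*(r^4 - 6*r^3 - 3*r^2 + 56*r - 48) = (r - 4)*(r - 1)*(r^3 - 5*r^2 - 8*r + 48) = (r - 4)*(r - 1)*(r + 3)*(r^2 - 8*r + 16) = (r - 4)^2*(r - 1)*(r + 3)*(r - 4)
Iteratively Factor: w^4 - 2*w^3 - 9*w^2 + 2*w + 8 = (w + 1)*(w^3 - 3*w^2 - 6*w + 8) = (w - 1)*(w + 1)*(w^2 - 2*w - 8) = (w - 4)*(w - 1)*(w + 1)*(w + 2)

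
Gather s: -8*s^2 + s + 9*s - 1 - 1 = -8*s^2 + 10*s - 2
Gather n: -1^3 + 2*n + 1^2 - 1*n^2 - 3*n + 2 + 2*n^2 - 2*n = n^2 - 3*n + 2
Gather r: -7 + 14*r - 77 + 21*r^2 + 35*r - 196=21*r^2 + 49*r - 280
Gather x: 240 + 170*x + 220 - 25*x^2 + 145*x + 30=-25*x^2 + 315*x + 490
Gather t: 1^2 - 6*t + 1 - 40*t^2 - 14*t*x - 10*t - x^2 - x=-40*t^2 + t*(-14*x - 16) - x^2 - x + 2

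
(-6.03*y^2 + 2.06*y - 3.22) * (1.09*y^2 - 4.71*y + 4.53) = -6.5727*y^4 + 30.6467*y^3 - 40.5283*y^2 + 24.498*y - 14.5866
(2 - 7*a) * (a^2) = -7*a^3 + 2*a^2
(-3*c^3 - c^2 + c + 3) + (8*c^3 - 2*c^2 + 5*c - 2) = 5*c^3 - 3*c^2 + 6*c + 1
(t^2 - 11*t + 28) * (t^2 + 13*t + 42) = t^4 + 2*t^3 - 73*t^2 - 98*t + 1176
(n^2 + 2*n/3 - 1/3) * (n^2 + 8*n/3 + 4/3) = n^4 + 10*n^3/3 + 25*n^2/9 - 4/9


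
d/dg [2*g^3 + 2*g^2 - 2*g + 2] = 6*g^2 + 4*g - 2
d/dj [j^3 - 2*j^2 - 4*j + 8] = 3*j^2 - 4*j - 4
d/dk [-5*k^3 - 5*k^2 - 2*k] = -15*k^2 - 10*k - 2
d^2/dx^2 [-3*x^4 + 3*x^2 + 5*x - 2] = 6 - 36*x^2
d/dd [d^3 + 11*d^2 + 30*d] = 3*d^2 + 22*d + 30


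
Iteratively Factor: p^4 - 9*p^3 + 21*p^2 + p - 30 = (p - 2)*(p^3 - 7*p^2 + 7*p + 15) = (p - 2)*(p + 1)*(p^2 - 8*p + 15) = (p - 5)*(p - 2)*(p + 1)*(p - 3)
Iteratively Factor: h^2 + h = (h + 1)*(h)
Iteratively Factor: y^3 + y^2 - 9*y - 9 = (y + 1)*(y^2 - 9) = (y + 1)*(y + 3)*(y - 3)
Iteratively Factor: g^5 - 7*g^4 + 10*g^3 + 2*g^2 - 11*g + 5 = (g + 1)*(g^4 - 8*g^3 + 18*g^2 - 16*g + 5) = (g - 1)*(g + 1)*(g^3 - 7*g^2 + 11*g - 5) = (g - 1)^2*(g + 1)*(g^2 - 6*g + 5) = (g - 1)^3*(g + 1)*(g - 5)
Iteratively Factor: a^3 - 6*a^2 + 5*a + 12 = (a - 3)*(a^2 - 3*a - 4) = (a - 4)*(a - 3)*(a + 1)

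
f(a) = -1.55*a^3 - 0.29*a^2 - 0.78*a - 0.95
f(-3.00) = 40.63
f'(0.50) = -2.23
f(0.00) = -0.95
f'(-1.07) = -5.48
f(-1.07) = 1.45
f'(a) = -4.65*a^2 - 0.58*a - 0.78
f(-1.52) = 5.01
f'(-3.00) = -40.89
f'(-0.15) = -0.80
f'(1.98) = -20.16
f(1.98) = -15.66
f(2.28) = -22.61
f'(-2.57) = -30.00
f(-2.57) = 25.45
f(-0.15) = -0.83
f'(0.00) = -0.78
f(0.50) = -1.61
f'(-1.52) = -10.64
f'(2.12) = -22.91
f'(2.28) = -26.27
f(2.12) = -18.68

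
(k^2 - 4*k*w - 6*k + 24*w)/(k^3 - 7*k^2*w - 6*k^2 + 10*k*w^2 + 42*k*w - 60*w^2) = (k - 4*w)/(k^2 - 7*k*w + 10*w^2)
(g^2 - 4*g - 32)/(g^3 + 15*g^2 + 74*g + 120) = (g - 8)/(g^2 + 11*g + 30)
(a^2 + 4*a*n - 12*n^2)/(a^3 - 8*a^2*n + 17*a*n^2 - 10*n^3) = (a + 6*n)/(a^2 - 6*a*n + 5*n^2)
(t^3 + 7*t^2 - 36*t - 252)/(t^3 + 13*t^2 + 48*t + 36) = (t^2 + t - 42)/(t^2 + 7*t + 6)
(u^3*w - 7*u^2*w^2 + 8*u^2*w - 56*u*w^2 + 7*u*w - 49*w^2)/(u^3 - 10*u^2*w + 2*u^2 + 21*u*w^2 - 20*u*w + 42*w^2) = w*(u^2 + 8*u + 7)/(u^2 - 3*u*w + 2*u - 6*w)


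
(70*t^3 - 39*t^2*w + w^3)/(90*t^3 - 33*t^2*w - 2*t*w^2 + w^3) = (14*t^2 - 5*t*w - w^2)/(18*t^2 - 3*t*w - w^2)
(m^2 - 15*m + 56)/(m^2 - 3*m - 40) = (m - 7)/(m + 5)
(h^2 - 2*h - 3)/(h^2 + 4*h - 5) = (h^2 - 2*h - 3)/(h^2 + 4*h - 5)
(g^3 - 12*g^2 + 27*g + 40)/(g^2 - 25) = (g^2 - 7*g - 8)/(g + 5)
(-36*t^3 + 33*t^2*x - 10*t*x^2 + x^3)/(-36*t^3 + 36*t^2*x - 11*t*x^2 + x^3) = (12*t^2 - 7*t*x + x^2)/(12*t^2 - 8*t*x + x^2)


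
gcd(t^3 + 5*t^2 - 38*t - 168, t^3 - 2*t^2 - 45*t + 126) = t^2 + t - 42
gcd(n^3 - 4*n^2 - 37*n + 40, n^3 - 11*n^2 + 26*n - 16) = n^2 - 9*n + 8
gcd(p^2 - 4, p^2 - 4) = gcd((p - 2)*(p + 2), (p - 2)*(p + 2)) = p^2 - 4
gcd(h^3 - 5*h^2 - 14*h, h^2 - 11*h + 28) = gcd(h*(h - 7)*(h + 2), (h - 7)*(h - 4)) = h - 7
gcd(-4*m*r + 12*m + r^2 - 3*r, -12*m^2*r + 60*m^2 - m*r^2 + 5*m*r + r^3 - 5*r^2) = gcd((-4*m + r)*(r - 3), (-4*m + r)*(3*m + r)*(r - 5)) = -4*m + r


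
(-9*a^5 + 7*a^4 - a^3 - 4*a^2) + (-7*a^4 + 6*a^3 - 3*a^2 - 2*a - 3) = -9*a^5 + 5*a^3 - 7*a^2 - 2*a - 3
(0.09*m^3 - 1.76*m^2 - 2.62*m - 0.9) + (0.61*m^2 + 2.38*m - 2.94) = 0.09*m^3 - 1.15*m^2 - 0.24*m - 3.84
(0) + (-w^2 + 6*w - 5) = -w^2 + 6*w - 5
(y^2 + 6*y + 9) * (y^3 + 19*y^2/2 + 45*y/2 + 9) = y^5 + 31*y^4/2 + 177*y^3/2 + 459*y^2/2 + 513*y/2 + 81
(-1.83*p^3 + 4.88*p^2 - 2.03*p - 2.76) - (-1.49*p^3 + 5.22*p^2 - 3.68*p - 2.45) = -0.34*p^3 - 0.34*p^2 + 1.65*p - 0.31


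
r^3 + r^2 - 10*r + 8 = (r - 2)*(r - 1)*(r + 4)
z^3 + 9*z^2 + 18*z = z*(z + 3)*(z + 6)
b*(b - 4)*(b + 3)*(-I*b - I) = -I*b^4 + 13*I*b^2 + 12*I*b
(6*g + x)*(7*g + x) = 42*g^2 + 13*g*x + x^2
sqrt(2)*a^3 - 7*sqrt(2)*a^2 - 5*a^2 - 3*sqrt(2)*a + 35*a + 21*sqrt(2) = (a - 7)*(a - 3*sqrt(2))*(sqrt(2)*a + 1)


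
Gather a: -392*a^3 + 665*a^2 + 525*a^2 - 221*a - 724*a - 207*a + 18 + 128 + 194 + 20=-392*a^3 + 1190*a^2 - 1152*a + 360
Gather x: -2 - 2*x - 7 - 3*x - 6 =-5*x - 15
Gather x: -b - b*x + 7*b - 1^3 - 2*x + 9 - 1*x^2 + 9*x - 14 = 6*b - x^2 + x*(7 - b) - 6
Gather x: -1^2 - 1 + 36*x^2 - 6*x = 36*x^2 - 6*x - 2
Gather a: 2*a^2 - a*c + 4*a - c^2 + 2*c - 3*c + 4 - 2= 2*a^2 + a*(4 - c) - c^2 - c + 2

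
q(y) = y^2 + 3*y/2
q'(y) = 2*y + 3/2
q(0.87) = 2.06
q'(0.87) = 3.24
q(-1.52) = 0.03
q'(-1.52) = -1.54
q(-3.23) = 5.59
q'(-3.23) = -4.96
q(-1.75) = 0.44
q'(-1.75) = -2.00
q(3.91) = 21.15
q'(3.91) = 9.32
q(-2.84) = 3.81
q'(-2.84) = -4.18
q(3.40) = 16.66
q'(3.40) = 8.30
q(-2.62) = 2.93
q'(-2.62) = -3.74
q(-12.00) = 126.00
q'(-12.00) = -22.50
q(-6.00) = 27.00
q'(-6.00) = -10.50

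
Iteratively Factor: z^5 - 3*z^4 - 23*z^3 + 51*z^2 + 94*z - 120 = (z - 1)*(z^4 - 2*z^3 - 25*z^2 + 26*z + 120) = (z - 3)*(z - 1)*(z^3 + z^2 - 22*z - 40) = (z - 3)*(z - 1)*(z + 2)*(z^2 - z - 20) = (z - 3)*(z - 1)*(z + 2)*(z + 4)*(z - 5)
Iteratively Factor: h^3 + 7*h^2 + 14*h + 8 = (h + 1)*(h^2 + 6*h + 8) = (h + 1)*(h + 4)*(h + 2)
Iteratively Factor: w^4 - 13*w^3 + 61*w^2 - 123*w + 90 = (w - 2)*(w^3 - 11*w^2 + 39*w - 45) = (w - 3)*(w - 2)*(w^2 - 8*w + 15) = (w - 3)^2*(w - 2)*(w - 5)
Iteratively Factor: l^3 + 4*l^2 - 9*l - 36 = (l + 4)*(l^2 - 9) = (l - 3)*(l + 4)*(l + 3)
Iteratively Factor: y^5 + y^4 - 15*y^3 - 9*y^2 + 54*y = (y)*(y^4 + y^3 - 15*y^2 - 9*y + 54) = y*(y + 3)*(y^3 - 2*y^2 - 9*y + 18) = y*(y - 3)*(y + 3)*(y^2 + y - 6) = y*(y - 3)*(y + 3)^2*(y - 2)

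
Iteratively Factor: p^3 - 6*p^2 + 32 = (p - 4)*(p^2 - 2*p - 8) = (p - 4)^2*(p + 2)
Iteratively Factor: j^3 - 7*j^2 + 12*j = (j)*(j^2 - 7*j + 12) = j*(j - 3)*(j - 4)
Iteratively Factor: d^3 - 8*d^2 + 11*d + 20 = (d - 5)*(d^2 - 3*d - 4) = (d - 5)*(d - 4)*(d + 1)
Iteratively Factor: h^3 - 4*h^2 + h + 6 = (h - 2)*(h^2 - 2*h - 3) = (h - 3)*(h - 2)*(h + 1)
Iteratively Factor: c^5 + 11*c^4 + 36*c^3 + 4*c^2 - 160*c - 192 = (c + 4)*(c^4 + 7*c^3 + 8*c^2 - 28*c - 48) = (c + 3)*(c + 4)*(c^3 + 4*c^2 - 4*c - 16) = (c + 3)*(c + 4)^2*(c^2 - 4) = (c + 2)*(c + 3)*(c + 4)^2*(c - 2)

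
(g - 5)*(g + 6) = g^2 + g - 30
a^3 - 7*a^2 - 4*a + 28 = (a - 7)*(a - 2)*(a + 2)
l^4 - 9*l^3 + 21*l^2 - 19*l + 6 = (l - 6)*(l - 1)^3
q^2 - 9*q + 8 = (q - 8)*(q - 1)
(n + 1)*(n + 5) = n^2 + 6*n + 5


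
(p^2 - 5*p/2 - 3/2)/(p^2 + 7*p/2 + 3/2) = (p - 3)/(p + 3)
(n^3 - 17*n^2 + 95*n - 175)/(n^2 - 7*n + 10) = (n^2 - 12*n + 35)/(n - 2)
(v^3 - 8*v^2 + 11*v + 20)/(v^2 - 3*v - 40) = (-v^3 + 8*v^2 - 11*v - 20)/(-v^2 + 3*v + 40)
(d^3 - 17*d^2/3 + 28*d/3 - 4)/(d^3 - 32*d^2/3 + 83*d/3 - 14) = (d - 2)/(d - 7)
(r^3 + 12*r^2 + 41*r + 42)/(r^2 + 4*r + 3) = (r^2 + 9*r + 14)/(r + 1)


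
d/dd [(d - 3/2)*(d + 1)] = 2*d - 1/2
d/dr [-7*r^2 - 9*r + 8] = -14*r - 9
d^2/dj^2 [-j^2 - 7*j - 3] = -2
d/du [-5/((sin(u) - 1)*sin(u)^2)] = 5*(3*sin(u) - 2)*cos(u)/((sin(u) - 1)^2*sin(u)^3)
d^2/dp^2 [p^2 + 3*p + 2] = 2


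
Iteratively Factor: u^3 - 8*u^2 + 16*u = (u - 4)*(u^2 - 4*u) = (u - 4)^2*(u)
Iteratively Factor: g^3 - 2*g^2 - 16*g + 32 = (g - 4)*(g^2 + 2*g - 8) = (g - 4)*(g - 2)*(g + 4)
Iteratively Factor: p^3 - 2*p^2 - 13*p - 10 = (p - 5)*(p^2 + 3*p + 2) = (p - 5)*(p + 2)*(p + 1)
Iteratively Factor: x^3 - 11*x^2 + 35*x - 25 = (x - 5)*(x^2 - 6*x + 5) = (x - 5)*(x - 1)*(x - 5)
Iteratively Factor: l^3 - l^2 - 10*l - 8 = (l + 2)*(l^2 - 3*l - 4) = (l - 4)*(l + 2)*(l + 1)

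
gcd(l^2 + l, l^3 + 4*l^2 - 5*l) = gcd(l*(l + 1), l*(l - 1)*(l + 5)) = l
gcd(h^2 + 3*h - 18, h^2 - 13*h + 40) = 1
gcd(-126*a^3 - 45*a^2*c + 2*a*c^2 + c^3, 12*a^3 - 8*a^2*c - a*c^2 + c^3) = 3*a + c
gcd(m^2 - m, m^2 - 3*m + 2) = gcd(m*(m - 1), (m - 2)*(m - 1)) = m - 1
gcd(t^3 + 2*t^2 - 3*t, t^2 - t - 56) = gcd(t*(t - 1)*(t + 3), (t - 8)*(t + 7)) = 1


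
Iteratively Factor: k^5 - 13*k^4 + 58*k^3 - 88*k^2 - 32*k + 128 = (k - 4)*(k^4 - 9*k^3 + 22*k^2 - 32) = (k - 4)*(k - 2)*(k^3 - 7*k^2 + 8*k + 16) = (k - 4)*(k - 2)*(k + 1)*(k^2 - 8*k + 16) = (k - 4)^2*(k - 2)*(k + 1)*(k - 4)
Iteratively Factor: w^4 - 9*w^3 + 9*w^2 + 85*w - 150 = (w - 5)*(w^3 - 4*w^2 - 11*w + 30) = (w - 5)*(w + 3)*(w^2 - 7*w + 10) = (w - 5)^2*(w + 3)*(w - 2)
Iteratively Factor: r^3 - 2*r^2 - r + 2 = (r + 1)*(r^2 - 3*r + 2) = (r - 1)*(r + 1)*(r - 2)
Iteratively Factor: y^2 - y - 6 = (y + 2)*(y - 3)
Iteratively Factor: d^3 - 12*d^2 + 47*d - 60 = (d - 5)*(d^2 - 7*d + 12) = (d - 5)*(d - 3)*(d - 4)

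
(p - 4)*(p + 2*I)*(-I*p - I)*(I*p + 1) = p^4 - 3*p^3 + I*p^3 - 2*p^2 - 3*I*p^2 - 6*p - 4*I*p - 8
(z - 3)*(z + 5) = z^2 + 2*z - 15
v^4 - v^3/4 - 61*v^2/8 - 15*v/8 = v*(v - 3)*(v + 1/4)*(v + 5/2)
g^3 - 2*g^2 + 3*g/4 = g*(g - 3/2)*(g - 1/2)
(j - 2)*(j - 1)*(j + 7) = j^3 + 4*j^2 - 19*j + 14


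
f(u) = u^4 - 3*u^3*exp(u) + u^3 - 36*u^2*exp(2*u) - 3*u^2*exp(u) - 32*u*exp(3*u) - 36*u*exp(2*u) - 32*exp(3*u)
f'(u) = -3*u^3*exp(u) + 4*u^3 - 72*u^2*exp(2*u) - 12*u^2*exp(u) + 3*u^2 - 96*u*exp(3*u) - 144*u*exp(2*u) - 6*u*exp(u) - 128*exp(3*u) - 36*exp(2*u)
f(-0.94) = 0.08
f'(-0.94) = 1.57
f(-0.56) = -0.04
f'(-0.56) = -6.33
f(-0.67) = 0.34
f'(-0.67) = -1.25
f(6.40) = -52240221431.98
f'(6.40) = -163258163545.06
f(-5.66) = 846.51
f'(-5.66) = -628.52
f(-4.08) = 211.66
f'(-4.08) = -221.43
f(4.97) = -592982442.21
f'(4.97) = -1860475097.89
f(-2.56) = 27.71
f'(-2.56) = -49.23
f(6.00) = -14954221811.56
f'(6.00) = -46793407258.85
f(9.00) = -170468194975784.45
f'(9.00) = -528262268727933.72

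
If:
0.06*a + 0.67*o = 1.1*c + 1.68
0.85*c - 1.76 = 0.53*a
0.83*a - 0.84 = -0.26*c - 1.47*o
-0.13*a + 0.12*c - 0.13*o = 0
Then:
No Solution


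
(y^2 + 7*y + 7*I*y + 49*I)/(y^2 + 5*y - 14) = (y + 7*I)/(y - 2)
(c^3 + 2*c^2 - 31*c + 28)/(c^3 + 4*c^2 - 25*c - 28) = (c - 1)/(c + 1)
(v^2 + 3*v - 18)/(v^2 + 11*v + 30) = (v - 3)/(v + 5)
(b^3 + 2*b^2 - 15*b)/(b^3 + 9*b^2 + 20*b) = (b - 3)/(b + 4)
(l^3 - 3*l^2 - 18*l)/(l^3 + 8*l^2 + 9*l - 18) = l*(l - 6)/(l^2 + 5*l - 6)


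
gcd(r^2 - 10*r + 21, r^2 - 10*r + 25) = 1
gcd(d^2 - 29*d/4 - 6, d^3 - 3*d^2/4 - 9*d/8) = d + 3/4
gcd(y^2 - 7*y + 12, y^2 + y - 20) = y - 4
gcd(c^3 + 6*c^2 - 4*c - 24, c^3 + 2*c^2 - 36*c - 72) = c^2 + 8*c + 12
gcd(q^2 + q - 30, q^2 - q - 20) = q - 5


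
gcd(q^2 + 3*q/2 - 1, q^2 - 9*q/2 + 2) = q - 1/2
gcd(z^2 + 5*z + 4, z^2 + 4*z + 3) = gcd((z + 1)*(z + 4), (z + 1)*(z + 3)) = z + 1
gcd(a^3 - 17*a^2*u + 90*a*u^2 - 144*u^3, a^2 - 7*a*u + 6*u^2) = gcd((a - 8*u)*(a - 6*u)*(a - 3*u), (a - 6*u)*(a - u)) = -a + 6*u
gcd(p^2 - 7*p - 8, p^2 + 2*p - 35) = 1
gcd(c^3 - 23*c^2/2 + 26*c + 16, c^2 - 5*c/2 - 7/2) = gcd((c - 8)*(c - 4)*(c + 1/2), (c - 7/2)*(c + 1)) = 1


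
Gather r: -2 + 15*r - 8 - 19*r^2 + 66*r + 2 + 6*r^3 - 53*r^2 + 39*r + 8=6*r^3 - 72*r^2 + 120*r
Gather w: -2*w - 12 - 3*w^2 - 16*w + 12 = -3*w^2 - 18*w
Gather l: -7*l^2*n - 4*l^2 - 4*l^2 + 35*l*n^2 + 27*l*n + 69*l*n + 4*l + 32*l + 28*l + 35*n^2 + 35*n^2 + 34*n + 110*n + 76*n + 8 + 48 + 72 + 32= l^2*(-7*n - 8) + l*(35*n^2 + 96*n + 64) + 70*n^2 + 220*n + 160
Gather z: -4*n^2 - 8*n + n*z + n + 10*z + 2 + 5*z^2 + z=-4*n^2 - 7*n + 5*z^2 + z*(n + 11) + 2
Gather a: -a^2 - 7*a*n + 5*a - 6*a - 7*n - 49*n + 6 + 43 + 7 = -a^2 + a*(-7*n - 1) - 56*n + 56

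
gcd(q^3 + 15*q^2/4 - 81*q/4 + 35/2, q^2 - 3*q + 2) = q - 2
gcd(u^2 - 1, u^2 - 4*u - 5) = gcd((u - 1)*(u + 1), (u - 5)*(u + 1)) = u + 1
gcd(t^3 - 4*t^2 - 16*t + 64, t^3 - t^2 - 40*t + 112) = t^2 - 8*t + 16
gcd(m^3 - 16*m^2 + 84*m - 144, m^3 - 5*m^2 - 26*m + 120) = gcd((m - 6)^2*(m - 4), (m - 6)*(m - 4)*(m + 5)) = m^2 - 10*m + 24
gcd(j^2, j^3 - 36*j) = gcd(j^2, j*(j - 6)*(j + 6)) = j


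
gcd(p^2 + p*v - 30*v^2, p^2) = 1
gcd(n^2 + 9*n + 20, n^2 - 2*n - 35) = n + 5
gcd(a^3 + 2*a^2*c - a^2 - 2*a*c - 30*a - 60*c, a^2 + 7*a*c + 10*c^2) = a + 2*c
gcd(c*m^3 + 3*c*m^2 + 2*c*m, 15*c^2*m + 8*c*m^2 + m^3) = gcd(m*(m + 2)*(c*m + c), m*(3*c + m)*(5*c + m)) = m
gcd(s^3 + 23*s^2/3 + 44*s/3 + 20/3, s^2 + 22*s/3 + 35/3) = s + 5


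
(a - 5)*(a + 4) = a^2 - a - 20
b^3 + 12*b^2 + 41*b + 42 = (b + 2)*(b + 3)*(b + 7)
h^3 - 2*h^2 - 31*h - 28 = (h - 7)*(h + 1)*(h + 4)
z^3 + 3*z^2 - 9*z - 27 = (z - 3)*(z + 3)^2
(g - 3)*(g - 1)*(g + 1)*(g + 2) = g^4 - g^3 - 7*g^2 + g + 6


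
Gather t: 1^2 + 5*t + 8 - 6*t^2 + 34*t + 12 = -6*t^2 + 39*t + 21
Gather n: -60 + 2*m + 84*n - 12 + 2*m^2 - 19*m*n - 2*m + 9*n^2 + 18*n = 2*m^2 + 9*n^2 + n*(102 - 19*m) - 72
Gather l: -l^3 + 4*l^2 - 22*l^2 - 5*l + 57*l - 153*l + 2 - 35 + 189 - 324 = -l^3 - 18*l^2 - 101*l - 168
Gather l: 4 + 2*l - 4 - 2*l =0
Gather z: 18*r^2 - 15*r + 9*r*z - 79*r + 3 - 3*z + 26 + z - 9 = 18*r^2 - 94*r + z*(9*r - 2) + 20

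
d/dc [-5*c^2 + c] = 1 - 10*c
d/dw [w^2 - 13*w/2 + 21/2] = 2*w - 13/2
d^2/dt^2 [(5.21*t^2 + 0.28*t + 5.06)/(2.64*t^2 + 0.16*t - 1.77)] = (-0.498432000000008*t^3 + 357.668784*t^2 + 20.674368*t + 80.351218)/(18.399744*t^6 + 3.345408*t^5 - 36.805824*t^4 - 4.481792*t^3 + 24.676632*t^2 + 1.503792*t - 5.545233)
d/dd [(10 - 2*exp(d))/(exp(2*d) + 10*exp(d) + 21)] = 2*(2*(exp(d) - 5)*(exp(d) + 5) - exp(2*d) - 10*exp(d) - 21)*exp(d)/(exp(2*d) + 10*exp(d) + 21)^2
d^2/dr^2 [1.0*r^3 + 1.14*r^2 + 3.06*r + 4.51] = 6.0*r + 2.28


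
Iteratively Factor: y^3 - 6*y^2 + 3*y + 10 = (y - 2)*(y^2 - 4*y - 5) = (y - 5)*(y - 2)*(y + 1)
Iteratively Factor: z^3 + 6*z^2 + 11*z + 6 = (z + 1)*(z^2 + 5*z + 6) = (z + 1)*(z + 2)*(z + 3)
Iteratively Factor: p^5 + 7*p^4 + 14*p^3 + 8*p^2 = (p + 2)*(p^4 + 5*p^3 + 4*p^2) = (p + 2)*(p + 4)*(p^3 + p^2) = p*(p + 2)*(p + 4)*(p^2 + p) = p*(p + 1)*(p + 2)*(p + 4)*(p)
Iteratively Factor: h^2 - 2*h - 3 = (h - 3)*(h + 1)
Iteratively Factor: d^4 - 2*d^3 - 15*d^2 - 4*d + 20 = (d + 2)*(d^3 - 4*d^2 - 7*d + 10) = (d - 1)*(d + 2)*(d^2 - 3*d - 10) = (d - 1)*(d + 2)^2*(d - 5)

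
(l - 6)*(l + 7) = l^2 + l - 42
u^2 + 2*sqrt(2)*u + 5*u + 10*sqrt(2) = (u + 5)*(u + 2*sqrt(2))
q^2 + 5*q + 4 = (q + 1)*(q + 4)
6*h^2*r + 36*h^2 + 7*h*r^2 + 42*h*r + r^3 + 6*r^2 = (h + r)*(6*h + r)*(r + 6)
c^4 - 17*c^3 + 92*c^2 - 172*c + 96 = (c - 8)*(c - 6)*(c - 2)*(c - 1)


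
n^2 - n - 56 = (n - 8)*(n + 7)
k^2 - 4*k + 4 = (k - 2)^2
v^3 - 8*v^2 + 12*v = v*(v - 6)*(v - 2)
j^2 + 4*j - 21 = (j - 3)*(j + 7)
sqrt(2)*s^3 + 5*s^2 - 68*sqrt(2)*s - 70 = (s - 5*sqrt(2))*(s + 7*sqrt(2))*(sqrt(2)*s + 1)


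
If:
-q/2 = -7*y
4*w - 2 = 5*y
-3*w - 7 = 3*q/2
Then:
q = -476/99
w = 7/99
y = -34/99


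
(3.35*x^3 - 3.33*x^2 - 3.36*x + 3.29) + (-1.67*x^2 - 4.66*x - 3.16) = 3.35*x^3 - 5.0*x^2 - 8.02*x + 0.13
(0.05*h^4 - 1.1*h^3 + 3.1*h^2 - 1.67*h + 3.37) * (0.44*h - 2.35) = 0.022*h^5 - 0.6015*h^4 + 3.949*h^3 - 8.0198*h^2 + 5.4073*h - 7.9195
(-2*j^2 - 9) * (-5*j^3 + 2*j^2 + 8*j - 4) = 10*j^5 - 4*j^4 + 29*j^3 - 10*j^2 - 72*j + 36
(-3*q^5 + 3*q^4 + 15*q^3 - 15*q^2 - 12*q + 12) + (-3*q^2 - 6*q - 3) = -3*q^5 + 3*q^4 + 15*q^3 - 18*q^2 - 18*q + 9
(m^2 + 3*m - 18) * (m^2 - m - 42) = m^4 + 2*m^3 - 63*m^2 - 108*m + 756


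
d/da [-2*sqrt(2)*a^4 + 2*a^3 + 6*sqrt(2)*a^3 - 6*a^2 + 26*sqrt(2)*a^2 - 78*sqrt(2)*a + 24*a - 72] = -8*sqrt(2)*a^3 + 6*a^2 + 18*sqrt(2)*a^2 - 12*a + 52*sqrt(2)*a - 78*sqrt(2) + 24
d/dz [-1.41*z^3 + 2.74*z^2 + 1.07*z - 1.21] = -4.23*z^2 + 5.48*z + 1.07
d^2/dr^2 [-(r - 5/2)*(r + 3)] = -2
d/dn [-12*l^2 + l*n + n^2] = l + 2*n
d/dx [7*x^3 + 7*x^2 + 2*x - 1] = 21*x^2 + 14*x + 2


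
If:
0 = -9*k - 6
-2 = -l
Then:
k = -2/3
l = 2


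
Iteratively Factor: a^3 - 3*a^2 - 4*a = (a + 1)*(a^2 - 4*a) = a*(a + 1)*(a - 4)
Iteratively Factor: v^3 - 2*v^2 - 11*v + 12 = (v - 4)*(v^2 + 2*v - 3) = (v - 4)*(v - 1)*(v + 3)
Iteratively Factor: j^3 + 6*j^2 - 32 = (j + 4)*(j^2 + 2*j - 8) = (j + 4)^2*(j - 2)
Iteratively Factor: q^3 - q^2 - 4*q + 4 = (q - 2)*(q^2 + q - 2) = (q - 2)*(q + 2)*(q - 1)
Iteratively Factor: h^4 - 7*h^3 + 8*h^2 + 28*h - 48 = (h - 2)*(h^3 - 5*h^2 - 2*h + 24) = (h - 2)*(h + 2)*(h^2 - 7*h + 12) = (h - 4)*(h - 2)*(h + 2)*(h - 3)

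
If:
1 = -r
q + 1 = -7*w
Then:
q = -7*w - 1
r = -1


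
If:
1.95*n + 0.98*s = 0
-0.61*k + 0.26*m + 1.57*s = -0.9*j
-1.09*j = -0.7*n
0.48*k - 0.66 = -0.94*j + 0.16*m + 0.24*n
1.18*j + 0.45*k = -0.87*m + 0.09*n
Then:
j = -0.27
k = 1.53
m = -0.47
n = -0.42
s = 0.83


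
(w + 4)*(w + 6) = w^2 + 10*w + 24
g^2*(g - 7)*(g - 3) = g^4 - 10*g^3 + 21*g^2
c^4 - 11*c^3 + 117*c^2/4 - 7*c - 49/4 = (c - 7)*(c - 7/2)*(c - 1)*(c + 1/2)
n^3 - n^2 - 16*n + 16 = (n - 4)*(n - 1)*(n + 4)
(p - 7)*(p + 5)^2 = p^3 + 3*p^2 - 45*p - 175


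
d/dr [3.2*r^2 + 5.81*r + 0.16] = 6.4*r + 5.81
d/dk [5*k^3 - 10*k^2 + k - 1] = 15*k^2 - 20*k + 1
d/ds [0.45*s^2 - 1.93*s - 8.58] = 0.9*s - 1.93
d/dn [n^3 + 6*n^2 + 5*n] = 3*n^2 + 12*n + 5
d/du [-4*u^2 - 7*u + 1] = -8*u - 7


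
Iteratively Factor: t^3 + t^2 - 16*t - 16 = (t + 1)*(t^2 - 16) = (t - 4)*(t + 1)*(t + 4)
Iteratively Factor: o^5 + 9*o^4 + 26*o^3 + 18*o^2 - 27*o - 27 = (o + 3)*(o^4 + 6*o^3 + 8*o^2 - 6*o - 9) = (o + 3)^2*(o^3 + 3*o^2 - o - 3) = (o - 1)*(o + 3)^2*(o^2 + 4*o + 3) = (o - 1)*(o + 1)*(o + 3)^2*(o + 3)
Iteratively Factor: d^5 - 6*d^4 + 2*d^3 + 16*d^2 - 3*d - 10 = (d + 1)*(d^4 - 7*d^3 + 9*d^2 + 7*d - 10) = (d - 2)*(d + 1)*(d^3 - 5*d^2 - d + 5) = (d - 5)*(d - 2)*(d + 1)*(d^2 - 1) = (d - 5)*(d - 2)*(d + 1)^2*(d - 1)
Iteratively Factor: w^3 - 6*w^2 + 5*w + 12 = (w - 4)*(w^2 - 2*w - 3) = (w - 4)*(w + 1)*(w - 3)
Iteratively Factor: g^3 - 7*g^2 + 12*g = (g - 3)*(g^2 - 4*g) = (g - 4)*(g - 3)*(g)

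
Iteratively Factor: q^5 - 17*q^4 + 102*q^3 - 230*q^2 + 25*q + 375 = (q + 1)*(q^4 - 18*q^3 + 120*q^2 - 350*q + 375) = (q - 5)*(q + 1)*(q^3 - 13*q^2 + 55*q - 75) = (q - 5)^2*(q + 1)*(q^2 - 8*q + 15) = (q - 5)^3*(q + 1)*(q - 3)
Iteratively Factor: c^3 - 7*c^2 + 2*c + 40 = (c + 2)*(c^2 - 9*c + 20) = (c - 4)*(c + 2)*(c - 5)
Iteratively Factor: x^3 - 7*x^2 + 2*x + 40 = (x - 4)*(x^2 - 3*x - 10) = (x - 5)*(x - 4)*(x + 2)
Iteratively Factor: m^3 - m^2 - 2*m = (m + 1)*(m^2 - 2*m) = (m - 2)*(m + 1)*(m)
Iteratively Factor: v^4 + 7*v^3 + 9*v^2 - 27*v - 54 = (v + 3)*(v^3 + 4*v^2 - 3*v - 18) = (v - 2)*(v + 3)*(v^2 + 6*v + 9) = (v - 2)*(v + 3)^2*(v + 3)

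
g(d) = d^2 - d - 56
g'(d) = 2*d - 1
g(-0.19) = -55.77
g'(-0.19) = -1.38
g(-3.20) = -42.56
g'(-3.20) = -7.40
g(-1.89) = -50.54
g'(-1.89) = -4.78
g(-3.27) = -42.04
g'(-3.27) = -7.54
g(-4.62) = -30.04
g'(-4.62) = -10.24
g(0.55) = -56.25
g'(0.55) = 0.10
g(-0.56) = -55.13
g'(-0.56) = -2.12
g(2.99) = -50.05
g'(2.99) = 4.98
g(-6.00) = -14.00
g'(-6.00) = -13.00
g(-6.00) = -14.00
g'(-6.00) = -13.00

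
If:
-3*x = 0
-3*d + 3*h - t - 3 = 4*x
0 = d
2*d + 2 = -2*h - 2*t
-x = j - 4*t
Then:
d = 0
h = 1/2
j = -6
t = -3/2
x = 0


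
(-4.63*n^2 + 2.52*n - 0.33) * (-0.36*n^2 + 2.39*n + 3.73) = 1.6668*n^4 - 11.9729*n^3 - 11.1283*n^2 + 8.6109*n - 1.2309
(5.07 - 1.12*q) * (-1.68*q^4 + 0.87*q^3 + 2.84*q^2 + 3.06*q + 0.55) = 1.8816*q^5 - 9.492*q^4 + 1.2301*q^3 + 10.9716*q^2 + 14.8982*q + 2.7885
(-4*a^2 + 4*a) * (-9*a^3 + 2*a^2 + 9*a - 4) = 36*a^5 - 44*a^4 - 28*a^3 + 52*a^2 - 16*a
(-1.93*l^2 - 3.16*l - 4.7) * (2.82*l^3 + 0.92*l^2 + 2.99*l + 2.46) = -5.4426*l^5 - 10.6868*l^4 - 21.9319*l^3 - 18.5202*l^2 - 21.8266*l - 11.562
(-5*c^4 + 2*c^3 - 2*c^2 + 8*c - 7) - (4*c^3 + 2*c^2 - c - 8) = -5*c^4 - 2*c^3 - 4*c^2 + 9*c + 1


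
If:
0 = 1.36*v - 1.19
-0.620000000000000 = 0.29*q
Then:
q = -2.14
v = 0.88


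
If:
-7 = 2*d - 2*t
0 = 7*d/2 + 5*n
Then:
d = t - 7/2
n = 49/20 - 7*t/10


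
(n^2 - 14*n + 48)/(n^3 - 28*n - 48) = (n - 8)/(n^2 + 6*n + 8)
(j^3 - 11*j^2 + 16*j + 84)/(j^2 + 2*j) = j - 13 + 42/j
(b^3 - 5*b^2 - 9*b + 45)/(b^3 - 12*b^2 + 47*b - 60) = (b + 3)/(b - 4)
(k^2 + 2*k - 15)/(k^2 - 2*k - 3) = (k + 5)/(k + 1)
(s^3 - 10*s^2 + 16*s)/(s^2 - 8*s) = s - 2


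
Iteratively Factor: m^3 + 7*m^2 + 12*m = (m)*(m^2 + 7*m + 12) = m*(m + 4)*(m + 3)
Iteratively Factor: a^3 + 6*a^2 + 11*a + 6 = (a + 1)*(a^2 + 5*a + 6) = (a + 1)*(a + 2)*(a + 3)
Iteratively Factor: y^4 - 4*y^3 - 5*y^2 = (y - 5)*(y^3 + y^2) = y*(y - 5)*(y^2 + y) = y*(y - 5)*(y + 1)*(y)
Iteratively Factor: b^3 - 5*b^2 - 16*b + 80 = (b - 4)*(b^2 - b - 20) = (b - 4)*(b + 4)*(b - 5)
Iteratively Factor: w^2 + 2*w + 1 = (w + 1)*(w + 1)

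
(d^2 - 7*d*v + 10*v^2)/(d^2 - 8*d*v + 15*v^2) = (-d + 2*v)/(-d + 3*v)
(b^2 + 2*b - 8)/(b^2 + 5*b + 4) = (b - 2)/(b + 1)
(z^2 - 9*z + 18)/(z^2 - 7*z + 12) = (z - 6)/(z - 4)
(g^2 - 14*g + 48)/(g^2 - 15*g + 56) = (g - 6)/(g - 7)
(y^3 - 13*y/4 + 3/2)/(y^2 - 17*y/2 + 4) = (y^2 + y/2 - 3)/(y - 8)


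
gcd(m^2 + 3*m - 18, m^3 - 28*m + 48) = m + 6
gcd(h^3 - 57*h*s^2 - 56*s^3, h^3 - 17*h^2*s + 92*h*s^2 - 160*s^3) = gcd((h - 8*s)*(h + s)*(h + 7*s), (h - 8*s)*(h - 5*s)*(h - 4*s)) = -h + 8*s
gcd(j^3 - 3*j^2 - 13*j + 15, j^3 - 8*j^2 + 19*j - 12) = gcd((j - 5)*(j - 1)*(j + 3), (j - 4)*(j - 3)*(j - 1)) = j - 1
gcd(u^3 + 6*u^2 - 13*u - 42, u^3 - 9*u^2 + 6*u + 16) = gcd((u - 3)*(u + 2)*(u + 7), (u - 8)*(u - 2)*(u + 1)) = 1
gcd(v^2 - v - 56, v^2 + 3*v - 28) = v + 7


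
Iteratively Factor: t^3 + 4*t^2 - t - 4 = (t + 1)*(t^2 + 3*t - 4) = (t - 1)*(t + 1)*(t + 4)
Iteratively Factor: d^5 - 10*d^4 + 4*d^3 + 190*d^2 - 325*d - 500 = (d - 5)*(d^4 - 5*d^3 - 21*d^2 + 85*d + 100) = (d - 5)*(d + 1)*(d^3 - 6*d^2 - 15*d + 100) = (d - 5)^2*(d + 1)*(d^2 - d - 20) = (d - 5)^3*(d + 1)*(d + 4)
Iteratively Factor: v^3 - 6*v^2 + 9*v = (v - 3)*(v^2 - 3*v) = v*(v - 3)*(v - 3)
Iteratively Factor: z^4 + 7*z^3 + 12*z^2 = (z + 3)*(z^3 + 4*z^2) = z*(z + 3)*(z^2 + 4*z) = z^2*(z + 3)*(z + 4)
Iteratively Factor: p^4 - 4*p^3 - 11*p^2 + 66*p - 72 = (p + 4)*(p^3 - 8*p^2 + 21*p - 18) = (p - 2)*(p + 4)*(p^2 - 6*p + 9) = (p - 3)*(p - 2)*(p + 4)*(p - 3)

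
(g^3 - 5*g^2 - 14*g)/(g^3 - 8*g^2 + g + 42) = g/(g - 3)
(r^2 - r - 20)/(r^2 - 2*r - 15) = (r + 4)/(r + 3)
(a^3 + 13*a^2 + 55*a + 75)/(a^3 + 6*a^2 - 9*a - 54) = (a^2 + 10*a + 25)/(a^2 + 3*a - 18)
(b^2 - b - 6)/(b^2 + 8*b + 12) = (b - 3)/(b + 6)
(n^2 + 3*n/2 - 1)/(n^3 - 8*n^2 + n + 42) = (n - 1/2)/(n^2 - 10*n + 21)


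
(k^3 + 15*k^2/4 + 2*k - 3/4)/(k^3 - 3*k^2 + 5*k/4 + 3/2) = (4*k^3 + 15*k^2 + 8*k - 3)/(4*k^3 - 12*k^2 + 5*k + 6)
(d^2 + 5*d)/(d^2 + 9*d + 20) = d/(d + 4)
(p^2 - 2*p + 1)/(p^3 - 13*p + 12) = (p - 1)/(p^2 + p - 12)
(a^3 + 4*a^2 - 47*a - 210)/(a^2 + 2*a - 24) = (a^2 - 2*a - 35)/(a - 4)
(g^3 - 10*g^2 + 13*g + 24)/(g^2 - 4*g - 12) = (-g^3 + 10*g^2 - 13*g - 24)/(-g^2 + 4*g + 12)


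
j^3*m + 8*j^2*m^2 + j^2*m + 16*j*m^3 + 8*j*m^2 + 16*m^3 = (j + 4*m)^2*(j*m + m)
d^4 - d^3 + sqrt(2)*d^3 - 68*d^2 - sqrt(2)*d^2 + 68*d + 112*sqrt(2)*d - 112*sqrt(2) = (d - 1)*(d - 4*sqrt(2))*(d - 2*sqrt(2))*(d + 7*sqrt(2))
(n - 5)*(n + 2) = n^2 - 3*n - 10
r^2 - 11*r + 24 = (r - 8)*(r - 3)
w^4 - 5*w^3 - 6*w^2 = w^2*(w - 6)*(w + 1)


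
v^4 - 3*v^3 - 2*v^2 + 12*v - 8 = (v - 2)^2*(v - 1)*(v + 2)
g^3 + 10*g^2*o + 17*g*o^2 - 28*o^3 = (g - o)*(g + 4*o)*(g + 7*o)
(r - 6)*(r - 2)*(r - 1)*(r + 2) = r^4 - 7*r^3 + 2*r^2 + 28*r - 24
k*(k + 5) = k^2 + 5*k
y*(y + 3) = y^2 + 3*y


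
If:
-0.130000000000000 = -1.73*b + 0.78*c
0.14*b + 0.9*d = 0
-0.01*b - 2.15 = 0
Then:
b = -215.00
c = -477.03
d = 33.44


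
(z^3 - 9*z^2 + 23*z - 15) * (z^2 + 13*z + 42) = z^5 + 4*z^4 - 52*z^3 - 94*z^2 + 771*z - 630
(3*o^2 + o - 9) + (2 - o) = 3*o^2 - 7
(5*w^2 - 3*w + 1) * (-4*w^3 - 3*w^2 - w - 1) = -20*w^5 - 3*w^4 - 5*w^2 + 2*w - 1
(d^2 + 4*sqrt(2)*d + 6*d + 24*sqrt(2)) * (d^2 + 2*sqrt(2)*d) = d^4 + 6*d^3 + 6*sqrt(2)*d^3 + 16*d^2 + 36*sqrt(2)*d^2 + 96*d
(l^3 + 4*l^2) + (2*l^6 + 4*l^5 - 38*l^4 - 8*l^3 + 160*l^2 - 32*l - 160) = 2*l^6 + 4*l^5 - 38*l^4 - 7*l^3 + 164*l^2 - 32*l - 160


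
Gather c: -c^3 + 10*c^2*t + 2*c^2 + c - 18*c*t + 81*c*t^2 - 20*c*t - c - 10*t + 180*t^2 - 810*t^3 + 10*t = -c^3 + c^2*(10*t + 2) + c*(81*t^2 - 38*t) - 810*t^3 + 180*t^2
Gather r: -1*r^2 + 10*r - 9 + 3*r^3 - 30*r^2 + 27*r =3*r^3 - 31*r^2 + 37*r - 9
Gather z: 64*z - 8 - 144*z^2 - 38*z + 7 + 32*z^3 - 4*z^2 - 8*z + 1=32*z^3 - 148*z^2 + 18*z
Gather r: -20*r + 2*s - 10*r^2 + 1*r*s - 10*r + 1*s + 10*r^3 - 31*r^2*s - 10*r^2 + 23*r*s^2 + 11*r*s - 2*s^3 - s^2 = 10*r^3 + r^2*(-31*s - 20) + r*(23*s^2 + 12*s - 30) - 2*s^3 - s^2 + 3*s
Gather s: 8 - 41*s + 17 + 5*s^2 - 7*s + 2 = 5*s^2 - 48*s + 27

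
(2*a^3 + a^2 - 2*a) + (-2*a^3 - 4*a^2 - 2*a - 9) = -3*a^2 - 4*a - 9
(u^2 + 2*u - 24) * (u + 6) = u^3 + 8*u^2 - 12*u - 144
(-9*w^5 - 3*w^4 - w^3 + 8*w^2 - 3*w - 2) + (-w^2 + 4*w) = -9*w^5 - 3*w^4 - w^3 + 7*w^2 + w - 2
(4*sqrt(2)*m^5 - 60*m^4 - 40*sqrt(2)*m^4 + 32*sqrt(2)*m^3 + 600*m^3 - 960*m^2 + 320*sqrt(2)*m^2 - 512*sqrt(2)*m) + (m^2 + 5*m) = 4*sqrt(2)*m^5 - 60*m^4 - 40*sqrt(2)*m^4 + 32*sqrt(2)*m^3 + 600*m^3 - 959*m^2 + 320*sqrt(2)*m^2 - 512*sqrt(2)*m + 5*m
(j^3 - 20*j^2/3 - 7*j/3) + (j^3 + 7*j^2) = 2*j^3 + j^2/3 - 7*j/3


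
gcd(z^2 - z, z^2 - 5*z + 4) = z - 1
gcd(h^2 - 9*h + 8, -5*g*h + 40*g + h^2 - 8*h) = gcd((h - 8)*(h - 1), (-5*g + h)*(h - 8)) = h - 8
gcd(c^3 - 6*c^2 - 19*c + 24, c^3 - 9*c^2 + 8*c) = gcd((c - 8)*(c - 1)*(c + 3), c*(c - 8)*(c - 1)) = c^2 - 9*c + 8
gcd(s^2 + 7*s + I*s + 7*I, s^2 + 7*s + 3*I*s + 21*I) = s + 7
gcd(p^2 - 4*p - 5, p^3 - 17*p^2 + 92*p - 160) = p - 5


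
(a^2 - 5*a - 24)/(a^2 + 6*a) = (a^2 - 5*a - 24)/(a*(a + 6))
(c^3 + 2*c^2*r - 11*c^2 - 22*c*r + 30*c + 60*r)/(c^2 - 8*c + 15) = (c^2 + 2*c*r - 6*c - 12*r)/(c - 3)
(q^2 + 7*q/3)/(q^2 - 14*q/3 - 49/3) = q/(q - 7)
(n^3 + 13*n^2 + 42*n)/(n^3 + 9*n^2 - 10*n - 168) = n/(n - 4)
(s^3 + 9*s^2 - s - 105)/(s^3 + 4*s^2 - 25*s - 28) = (s^2 + 2*s - 15)/(s^2 - 3*s - 4)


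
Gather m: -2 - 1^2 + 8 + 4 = 9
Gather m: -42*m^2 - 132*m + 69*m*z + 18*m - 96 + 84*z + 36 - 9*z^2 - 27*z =-42*m^2 + m*(69*z - 114) - 9*z^2 + 57*z - 60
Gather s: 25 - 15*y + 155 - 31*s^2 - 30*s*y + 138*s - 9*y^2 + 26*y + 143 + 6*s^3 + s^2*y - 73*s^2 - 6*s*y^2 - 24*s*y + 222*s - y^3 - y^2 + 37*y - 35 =6*s^3 + s^2*(y - 104) + s*(-6*y^2 - 54*y + 360) - y^3 - 10*y^2 + 48*y + 288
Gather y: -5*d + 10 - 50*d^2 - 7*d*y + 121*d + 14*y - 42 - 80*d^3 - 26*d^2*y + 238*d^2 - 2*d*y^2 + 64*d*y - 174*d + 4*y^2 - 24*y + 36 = -80*d^3 + 188*d^2 - 58*d + y^2*(4 - 2*d) + y*(-26*d^2 + 57*d - 10) + 4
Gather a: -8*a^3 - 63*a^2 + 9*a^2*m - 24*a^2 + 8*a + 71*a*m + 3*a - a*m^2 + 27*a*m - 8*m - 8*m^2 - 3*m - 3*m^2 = -8*a^3 + a^2*(9*m - 87) + a*(-m^2 + 98*m + 11) - 11*m^2 - 11*m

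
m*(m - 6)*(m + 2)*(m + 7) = m^4 + 3*m^3 - 40*m^2 - 84*m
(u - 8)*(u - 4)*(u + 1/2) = u^3 - 23*u^2/2 + 26*u + 16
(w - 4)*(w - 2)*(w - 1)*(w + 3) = w^4 - 4*w^3 - 7*w^2 + 34*w - 24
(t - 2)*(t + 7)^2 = t^3 + 12*t^2 + 21*t - 98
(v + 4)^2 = v^2 + 8*v + 16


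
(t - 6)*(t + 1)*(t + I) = t^3 - 5*t^2 + I*t^2 - 6*t - 5*I*t - 6*I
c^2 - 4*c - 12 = (c - 6)*(c + 2)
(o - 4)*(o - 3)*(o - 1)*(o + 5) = o^4 - 3*o^3 - 21*o^2 + 83*o - 60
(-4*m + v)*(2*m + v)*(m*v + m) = -8*m^3*v - 8*m^3 - 2*m^2*v^2 - 2*m^2*v + m*v^3 + m*v^2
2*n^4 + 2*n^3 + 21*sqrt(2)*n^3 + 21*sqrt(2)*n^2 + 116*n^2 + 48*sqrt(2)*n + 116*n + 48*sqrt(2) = (n + 4*sqrt(2))*(n + 6*sqrt(2))*(sqrt(2)*n + 1)*(sqrt(2)*n + sqrt(2))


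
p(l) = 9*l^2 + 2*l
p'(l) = 18*l + 2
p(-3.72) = 117.11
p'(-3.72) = -64.96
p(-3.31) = 91.98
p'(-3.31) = -57.58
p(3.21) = 99.16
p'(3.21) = 59.78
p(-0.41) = 0.69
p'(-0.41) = -5.38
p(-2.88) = 68.89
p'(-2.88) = -49.84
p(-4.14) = 145.98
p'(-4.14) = -72.52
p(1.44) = 21.54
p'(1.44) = 27.92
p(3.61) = 124.51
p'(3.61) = 66.98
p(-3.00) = 75.00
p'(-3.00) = -52.00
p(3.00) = 87.00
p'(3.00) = 56.00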